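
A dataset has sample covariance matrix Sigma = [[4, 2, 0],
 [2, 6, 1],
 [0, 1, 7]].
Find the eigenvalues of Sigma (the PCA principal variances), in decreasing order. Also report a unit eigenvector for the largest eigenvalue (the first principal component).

Step 1 — characteristic polynomial p(λ) = det(λI - Sigma) = λ³ - tr·λ² + c_1·λ - det, where tr = trace, c_1 = sum of the principal 2×2 minors, det = det(Sigma):
  tr = 4 + 6 + 7 = 17,
  c_1 = (4·6 - (2)²) + (4·7 - (0)²) + (6·7 - (1)²) = 20 + 28 + 41 = 89,
  det = 4·(6·7 - (1)²) - (2)·((2)·7 - (1)·(0)) + (0)·((2)·(1) - 6·(0)) = 4·(41) - (2)·(14) + (0)·(2) = 136.
  So p(λ) = λ³ - 17λ² + 89λ - 136.
Step 2 — look for an integer root (rational root theorem: any rational root is an integer divisor of 136). Testing λ = 8:
  p(8) = 512 - 1088 + 712 - 136 = 0  ✓
  Dividing out (λ - 8): p(λ) = (λ - 8)(λ² - 9λ + 17).
Step 3 — remaining eigenvalues from the quadratic λ² - 9λ + 17 = 0:
  Δ = 9² - 4·17 = 81 - 68 = 13,  λ = (9 ± √13)/2 = (9 ± 3.6056)/2 ≈ 6.3028 or 2.6972.
  Sorted: λ_1 = 8,  λ_2 = 6.3028,  λ_3 = 2.6972  (check: sum = 17 = tr ✓).

Step 4 — unit eigenvector for λ_1 = 8: v spans the null space of (Sigma - λ_1 I), whose rows are
  r_1 = (-4, 2, 0),  r_2 = (2, -2, 1),  r_3 = (0, 1, -1).
  v is orthogonal to every row, so take v ∝ r_1 × r_2 = ((2)·(1) - (0)·(-2), (0)·(2) - (-4)·(1), (-4)·(-2) - (2)·(2)) = (2, 4, 4).
  Rescale (divide by 2): u = (1, 2, 2).
  ||u|| = √((1)² + (2)² + (2)²) = √(9) = 3,  v_1 = u/||u|| ≈ (0.3333, 0.6667, 0.6667) (||v_1|| = 1).

λ_1 = 8,  λ_2 = 6.3028,  λ_3 = 2.6972;  v_1 ≈ (0.3333, 0.6667, 0.6667)


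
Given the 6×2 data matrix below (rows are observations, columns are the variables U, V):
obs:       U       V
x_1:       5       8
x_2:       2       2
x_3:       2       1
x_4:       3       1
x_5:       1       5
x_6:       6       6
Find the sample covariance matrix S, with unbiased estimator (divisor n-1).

Step 1 — column means:
  mean(U) = (5 + 2 + 2 + 3 + 1 + 6) / 6 = 19/6 = 3.1667
  mean(V) = (8 + 2 + 1 + 1 + 5 + 6) / 6 = 23/6 = 3.8333

Step 2 — sample covariance S[i,j] = (1/(n-1)) · Σ_k (x_{k,i} - mean_i) · (x_{k,j} - mean_j), with n-1 = 5.
  S[U,U] = ((1.8333)·(1.8333) + (-1.1667)·(-1.1667) + (-1.1667)·(-1.1667) + (-0.1667)·(-0.1667) + (-2.1667)·(-2.1667) + (2.8333)·(2.8333)) / 5 = 18.8333/5 = 3.7667
  S[U,V] = ((1.8333)·(4.1667) + (-1.1667)·(-1.8333) + (-1.1667)·(-2.8333) + (-0.1667)·(-2.8333) + (-2.1667)·(1.1667) + (2.8333)·(2.1667)) / 5 = 17.1667/5 = 3.4333
  S[V,V] = ((4.1667)·(4.1667) + (-1.8333)·(-1.8333) + (-2.8333)·(-2.8333) + (-2.8333)·(-2.8333) + (1.1667)·(1.1667) + (2.1667)·(2.1667)) / 5 = 42.8333/5 = 8.5667

S is symmetric (S[j,i] = S[i,j]). Assembling:

S = [[3.7667, 3.4333],
 [3.4333, 8.5667]]


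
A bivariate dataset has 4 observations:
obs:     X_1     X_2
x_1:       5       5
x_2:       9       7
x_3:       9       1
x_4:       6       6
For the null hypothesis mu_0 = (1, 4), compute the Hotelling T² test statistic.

Step 1 — sample mean vector:
  mean(X_1) = (5 + 9 + 9 + 6) / 4 = 29/4 = 7.25
  mean(X_2) = (5 + 7 + 1 + 6) / 4 = 19/4 = 4.75
  x̄ = (7.25, 4.75),  deviation x̄ - mu_0 = (7.25, 4.75) - (1, 4) = (6.25, 0.75).

Step 2 — sample covariance matrix, S[i,j] = (1/(n-1)) · Σ_k (x_{k,i} - mean_i) · (x_{k,j} - mean_j), divisor n-1 = 3:
  S[X_1,X_1] = ((-2.25)·(-2.25) + (1.75)·(1.75) + (1.75)·(1.75) + (-1.25)·(-1.25)) / 3 = 12.75/3 = 4.25
  S[X_1,X_2] = ((-2.25)·(0.25) + (1.75)·(2.25) + (1.75)·(-3.75) + (-1.25)·(1.25)) / 3 = -4.75/3 = -1.5833
  S[X_2,X_2] = ((0.25)·(0.25) + (2.25)·(2.25) + (-3.75)·(-3.75) + (1.25)·(1.25)) / 3 = 20.75/3 = 6.9167
  S = [[4.25, -1.5833],
 [-1.5833, 6.9167]].

Step 3 — invert S. det(S) = 4.25·6.9167 - (-1.5833)² = 26.8889.
  S^{-1} = (1/det) · [[d, -b], [-b, a]] = [[0.2572, 0.0589],
 [0.0589, 0.1581]].

Step 4 — quadratic form (x̄ - mu_0)^T · S^{-1} · (x̄ - mu_0):
  S^{-1} · (x̄ - mu_0) = (1.6519, 0.4866),
  (x̄ - mu_0)^T · [...] = (6.25)·(1.6519) + (0.75)·(0.4866) = 10.689.

Step 5 — scale by n: T² = 4 · 10.689 = 42.7562.

T² ≈ 42.7562


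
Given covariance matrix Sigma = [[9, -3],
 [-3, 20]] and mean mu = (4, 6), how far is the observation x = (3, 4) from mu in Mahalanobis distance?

Step 1 — centre the observation: (x - mu) = (-1, -2).

Step 2 — invert Sigma. det(Sigma) = 9·20 - (-3)² = 171.
  Sigma^{-1} = (1/det) · [[d, -b], [-b, a]] = [[0.117, 0.0175],
 [0.0175, 0.0526]].

Step 3 — form the quadratic (x - mu)^T · Sigma^{-1} · (x - mu):
  Sigma^{-1} · (x - mu) = (-0.152, -0.1228).
  (x - mu)^T · [Sigma^{-1} · (x - mu)] = (-1)·(-0.152) + (-2)·(-0.1228) = 0.3977.

Step 4 — take square root: d = √(0.3977) ≈ 0.6306.

d(x, mu) = √(0.3977) ≈ 0.6306


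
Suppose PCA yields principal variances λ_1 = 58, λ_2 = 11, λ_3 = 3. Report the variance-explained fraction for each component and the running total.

Step 1 — total variance = trace(Sigma) = Σ λ_i = 58 + 11 + 3 = 72.

Step 2 — fraction explained by component i = λ_i / Σ λ:
  PC1: 58/72 = 0.8056
  PC2: 11/72 = 0.1528
  PC3: 3/72 = 0.0417

Step 3 — cumulative fraction after k components = (λ_1 + ... + λ_k) / Σ λ:
  k = 1: 58/72 = 0.8056
  k = 2: (58 + 11)/72 = 69/72 = 0.9583
  k = 3: (58 + 11 + 3)/72 = 72/72 = 1

Summary (fraction, with percent):

explained: PC1 0.8056 (80.56%), PC2 0.1528 (15.28%), PC3 0.0417 (4.17%);  cumulative: 0.8056, 0.9583, 1


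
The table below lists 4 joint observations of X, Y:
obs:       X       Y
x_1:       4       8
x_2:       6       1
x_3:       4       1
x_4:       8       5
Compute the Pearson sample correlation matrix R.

Step 1 — column means:
  mean(X) = (4 + 6 + 4 + 8) / 4 = 22/4 = 5.5
  mean(Y) = (8 + 1 + 1 + 5) / 4 = 15/4 = 3.75

Step 2 — sample variances and covariances s[i,j] = (1/(n-1)) · Σ_k (x_{k,i} - mean_i) · (x_{k,j} - mean_j), with n-1 = 3:
  s[X,X] = ((-1.5)·(-1.5) + (0.5)·(0.5) + (-1.5)·(-1.5) + (2.5)·(2.5)) / 3 = 11/3 = 3.6667
  s[X,Y] = ((-1.5)·(4.25) + (0.5)·(-2.75) + (-1.5)·(-2.75) + (2.5)·(1.25)) / 3 = -0.5/3 = -0.1667
  s[Y,Y] = ((4.25)·(4.25) + (-2.75)·(-2.75) + (-2.75)·(-2.75) + (1.25)·(1.25)) / 3 = 34.75/3 = 11.5833
  Sample standard deviations s_i = √(s[i,i]):
  s(X) = √(3.6667) = 1.9149
  s(Y) = √(11.5833) = 3.4034

Step 3 — r_{ij} = s_{ij} / (s_i · s_j):
  r[X,X] = 1 (diagonal).
  r[X,Y] = -0.1667 / (1.9149 · 3.4034) = -0.1667 / 6.5171 = -0.0256
  r[Y,Y] = 1 (diagonal).

R is symmetric with unit diagonal. Assembling:

R = [[1, -0.0256],
 [-0.0256, 1]]


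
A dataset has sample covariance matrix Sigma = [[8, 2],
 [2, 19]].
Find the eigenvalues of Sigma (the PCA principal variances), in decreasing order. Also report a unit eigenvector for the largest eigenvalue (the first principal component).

Step 1 — characteristic polynomial of 2×2 Sigma:
  det(Sigma - λI) = λ² - trace · λ + det = 0.
  trace = 8 + 19 = 27, det = 8·19 - (2)² = 148.
Step 2 — discriminant:
  Δ = trace² - 4·det = 729 - 592 = 137.
Step 3 — eigenvalues:
  λ = (trace ± √Δ)/2 = (27 ± 11.7047)/2,
  λ_1 = 19.3523,  λ_2 = 7.6477.

Step 4 — unit eigenvector for λ_1: solve (Sigma - λ_1 I)v = 0. First row:
  (8 - 19.3523)·v_x + (2)·v_y = 0, i.e. (-11.3523)·v_x + (2)·v_y = 0,
  so v ∝ (b, λ_1 - a) = (2, 11.3523) = u.
  ||u|| = √((2)² + (11.3523)²) = √(132.8758) ≈ 11.5272,
  v_1 = u/||u|| ≈ (0.1735, 0.9848) (||v_1|| = 1).

λ_1 = 19.3523,  λ_2 = 7.6477;  v_1 ≈ (0.1735, 0.9848)


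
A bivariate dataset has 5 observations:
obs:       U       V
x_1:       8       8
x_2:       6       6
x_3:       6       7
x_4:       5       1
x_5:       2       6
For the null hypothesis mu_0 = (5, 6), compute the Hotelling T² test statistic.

Step 1 — sample mean vector:
  mean(U) = (8 + 6 + 6 + 5 + 2) / 5 = 27/5 = 5.4
  mean(V) = (8 + 6 + 7 + 1 + 6) / 5 = 28/5 = 5.6
  x̄ = (5.4, 5.6),  deviation x̄ - mu_0 = (5.4, 5.6) - (5, 6) = (0.4, -0.4).

Step 2 — sample covariance matrix, S[i,j] = (1/(n-1)) · Σ_k (x_{k,i} - mean_i) · (x_{k,j} - mean_j), divisor n-1 = 4:
  S[U,U] = ((2.6)·(2.6) + (0.6)·(0.6) + (0.6)·(0.6) + (-0.4)·(-0.4) + (-3.4)·(-3.4)) / 4 = 19.2/4 = 4.8
  S[U,V] = ((2.6)·(2.4) + (0.6)·(0.4) + (0.6)·(1.4) + (-0.4)·(-4.6) + (-3.4)·(0.4)) / 4 = 7.8/4 = 1.95
  S[V,V] = ((2.4)·(2.4) + (0.4)·(0.4) + (1.4)·(1.4) + (-4.6)·(-4.6) + (0.4)·(0.4)) / 4 = 29.2/4 = 7.3
  S = [[4.8, 1.95],
 [1.95, 7.3]].

Step 3 — invert S. det(S) = 4.8·7.3 - (1.95)² = 31.2375.
  S^{-1} = (1/det) · [[d, -b], [-b, a]] = [[0.2337, -0.0624],
 [-0.0624, 0.1537]].

Step 4 — quadratic form (x̄ - mu_0)^T · S^{-1} · (x̄ - mu_0):
  S^{-1} · (x̄ - mu_0) = (0.1184, -0.0864),
  (x̄ - mu_0)^T · [...] = (0.4)·(0.1184) + (-0.4)·(-0.0864) = 0.082.

Step 5 — scale by n: T² = 5 · 0.082 = 0.4098.

T² ≈ 0.4098


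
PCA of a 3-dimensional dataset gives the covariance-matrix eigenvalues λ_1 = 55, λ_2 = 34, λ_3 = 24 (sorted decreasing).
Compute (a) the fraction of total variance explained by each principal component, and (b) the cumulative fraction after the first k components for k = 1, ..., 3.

Step 1 — total variance = trace(Sigma) = Σ λ_i = 55 + 34 + 24 = 113.

Step 2 — fraction explained by component i = λ_i / Σ λ:
  PC1: 55/113 = 0.4867
  PC2: 34/113 = 0.3009
  PC3: 24/113 = 0.2124

Step 3 — cumulative fraction after k components = (λ_1 + ... + λ_k) / Σ λ:
  k = 1: 55/113 = 0.4867
  k = 2: (55 + 34)/113 = 89/113 = 0.7876
  k = 3: (55 + 34 + 24)/113 = 113/113 = 1

Summary (fraction, with percent):

explained: PC1 0.4867 (48.67%), PC2 0.3009 (30.09%), PC3 0.2124 (21.24%);  cumulative: 0.4867, 0.7876, 1


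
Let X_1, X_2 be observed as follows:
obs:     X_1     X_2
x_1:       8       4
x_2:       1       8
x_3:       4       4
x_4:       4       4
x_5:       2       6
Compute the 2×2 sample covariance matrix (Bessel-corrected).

Step 1 — column means:
  mean(X_1) = (8 + 1 + 4 + 4 + 2) / 5 = 19/5 = 3.8
  mean(X_2) = (4 + 8 + 4 + 4 + 6) / 5 = 26/5 = 5.2

Step 2 — sample covariance S[i,j] = (1/(n-1)) · Σ_k (x_{k,i} - mean_i) · (x_{k,j} - mean_j), with n-1 = 4.
  S[X_1,X_1] = ((4.2)·(4.2) + (-2.8)·(-2.8) + (0.2)·(0.2) + (0.2)·(0.2) + (-1.8)·(-1.8)) / 4 = 28.8/4 = 7.2
  S[X_1,X_2] = ((4.2)·(-1.2) + (-2.8)·(2.8) + (0.2)·(-1.2) + (0.2)·(-1.2) + (-1.8)·(0.8)) / 4 = -14.8/4 = -3.7
  S[X_2,X_2] = ((-1.2)·(-1.2) + (2.8)·(2.8) + (-1.2)·(-1.2) + (-1.2)·(-1.2) + (0.8)·(0.8)) / 4 = 12.8/4 = 3.2

S is symmetric (S[j,i] = S[i,j]). Assembling:

S = [[7.2, -3.7],
 [-3.7, 3.2]]


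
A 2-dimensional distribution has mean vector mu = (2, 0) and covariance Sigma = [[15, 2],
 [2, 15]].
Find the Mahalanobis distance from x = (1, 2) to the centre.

Step 1 — centre the observation: (x - mu) = (-1, 2).

Step 2 — invert Sigma. det(Sigma) = 15·15 - (2)² = 221.
  Sigma^{-1} = (1/det) · [[d, -b], [-b, a]] = [[0.0679, -0.009],
 [-0.009, 0.0679]].

Step 3 — form the quadratic (x - mu)^T · Sigma^{-1} · (x - mu):
  Sigma^{-1} · (x - mu) = (-0.086, 0.1448).
  (x - mu)^T · [Sigma^{-1} · (x - mu)] = (-1)·(-0.086) + (2)·(0.1448) = 0.3756.

Step 4 — take square root: d = √(0.3756) ≈ 0.6128.

d(x, mu) = √(0.3756) ≈ 0.6128


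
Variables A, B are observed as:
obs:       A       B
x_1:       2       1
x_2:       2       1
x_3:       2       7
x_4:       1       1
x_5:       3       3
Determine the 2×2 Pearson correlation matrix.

Step 1 — column means:
  mean(A) = (2 + 2 + 2 + 1 + 3) / 5 = 10/5 = 2
  mean(B) = (1 + 1 + 7 + 1 + 3) / 5 = 13/5 = 2.6

Step 2 — sample variances and covariances s[i,j] = (1/(n-1)) · Σ_k (x_{k,i} - mean_i) · (x_{k,j} - mean_j), with n-1 = 4:
  s[A,A] = ((0)·(0) + (0)·(0) + (0)·(0) + (-1)·(-1) + (1)·(1)) / 4 = 2/4 = 0.5
  s[A,B] = ((0)·(-1.6) + (0)·(-1.6) + (0)·(4.4) + (-1)·(-1.6) + (1)·(0.4)) / 4 = 2/4 = 0.5
  s[B,B] = ((-1.6)·(-1.6) + (-1.6)·(-1.6) + (4.4)·(4.4) + (-1.6)·(-1.6) + (0.4)·(0.4)) / 4 = 27.2/4 = 6.8
  Sample standard deviations s_i = √(s[i,i]):
  s(A) = √(0.5) = 0.7071
  s(B) = √(6.8) = 2.6077

Step 3 — r_{ij} = s_{ij} / (s_i · s_j):
  r[A,A] = 1 (diagonal).
  r[A,B] = 0.5 / (0.7071 · 2.6077) = 0.5 / 1.8439 = 0.2712
  r[B,B] = 1 (diagonal).

R is symmetric with unit diagonal. Assembling:

R = [[1, 0.2712],
 [0.2712, 1]]


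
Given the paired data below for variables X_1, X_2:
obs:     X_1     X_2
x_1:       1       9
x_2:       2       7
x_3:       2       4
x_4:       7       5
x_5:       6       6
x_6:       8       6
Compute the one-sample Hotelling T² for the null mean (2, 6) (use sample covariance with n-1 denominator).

Step 1 — sample mean vector:
  mean(X_1) = (1 + 2 + 2 + 7 + 6 + 8) / 6 = 26/6 = 4.3333
  mean(X_2) = (9 + 7 + 4 + 5 + 6 + 6) / 6 = 37/6 = 6.1667
  x̄ = (4.3333, 6.1667),  deviation x̄ - mu_0 = (4.3333, 6.1667) - (2, 6) = (2.3333, 0.1667).

Step 2 — sample covariance matrix, S[i,j] = (1/(n-1)) · Σ_k (x_{k,i} - mean_i) · (x_{k,j} - mean_j), divisor n-1 = 5:
  S[X_1,X_1] = ((-3.3333)·(-3.3333) + (-2.3333)·(-2.3333) + (-2.3333)·(-2.3333) + (2.6667)·(2.6667) + (1.6667)·(1.6667) + (3.6667)·(3.6667)) / 5 = 45.3333/5 = 9.0667
  S[X_1,X_2] = ((-3.3333)·(2.8333) + (-2.3333)·(0.8333) + (-2.3333)·(-2.1667) + (2.6667)·(-1.1667) + (1.6667)·(-0.1667) + (3.6667)·(-0.1667)) / 5 = -10.3333/5 = -2.0667
  S[X_2,X_2] = ((2.8333)·(2.8333) + (0.8333)·(0.8333) + (-2.1667)·(-2.1667) + (-1.1667)·(-1.1667) + (-0.1667)·(-0.1667) + (-0.1667)·(-0.1667)) / 5 = 14.8333/5 = 2.9667
  S = [[9.0667, -2.0667],
 [-2.0667, 2.9667]].

Step 3 — invert S. det(S) = 9.0667·2.9667 - (-2.0667)² = 22.6267.
  S^{-1} = (1/det) · [[d, -b], [-b, a]] = [[0.1311, 0.0913],
 [0.0913, 0.4007]].

Step 4 — quadratic form (x̄ - mu_0)^T · S^{-1} · (x̄ - mu_0):
  S^{-1} · (x̄ - mu_0) = (0.3212, 0.2799),
  (x̄ - mu_0)^T · [...] = (2.3333)·(0.3212) + (0.1667)·(0.2799) = 0.796.

Step 5 — scale by n: T² = 6 · 0.796 = 4.7761.

T² ≈ 4.7761


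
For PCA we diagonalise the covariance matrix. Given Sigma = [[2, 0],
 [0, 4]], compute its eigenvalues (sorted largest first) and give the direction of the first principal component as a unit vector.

Step 1 — characteristic polynomial of 2×2 Sigma:
  det(Sigma - λI) = λ² - trace · λ + det = 0.
  trace = 2 + 4 = 6, det = 2·4 - (0)² = 8.
Step 2 — discriminant:
  Δ = trace² - 4·det = 36 - 32 = 4.
Step 3 — eigenvalues:
  λ = (trace ± √Δ)/2 = (6 ± 2)/2,
  λ_1 = 4,  λ_2 = 2.

Step 4 — unit eigenvector for λ_1: Sigma is diagonal, so its eigenvectors are the coordinate axes. λ_1 = 4 is the diagonal entry on the second coordinate axis, hence
  v_1 = (0, 1) (||v_1|| = 1).

λ_1 = 4,  λ_2 = 2;  v_1 ≈ (0, 1)


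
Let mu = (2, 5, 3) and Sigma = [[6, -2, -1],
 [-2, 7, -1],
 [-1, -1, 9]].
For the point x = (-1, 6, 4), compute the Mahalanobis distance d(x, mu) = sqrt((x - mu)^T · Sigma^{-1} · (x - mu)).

Step 1 — centre the observation: (x - mu) = (-3, 1, 1).

Step 2 — invert Sigma (cofactor / det for 3×3, or solve directly):
  Sigma^{-1} = [[0.1908, 0.0585, 0.0277],
 [0.0585, 0.1631, 0.0246],
 [0.0277, 0.0246, 0.1169]].

Step 3 — form the quadratic (x - mu)^T · Sigma^{-1} · (x - mu):
  Sigma^{-1} · (x - mu) = (-0.4862, 0.0123, 0.0585).
  (x - mu)^T · [Sigma^{-1} · (x - mu)] = (-3)·(-0.4862) + (1)·(0.0123) + (1)·(0.0585) = 1.5292.

Step 4 — take square root: d = √(1.5292) ≈ 1.2366.

d(x, mu) = √(1.5292) ≈ 1.2366


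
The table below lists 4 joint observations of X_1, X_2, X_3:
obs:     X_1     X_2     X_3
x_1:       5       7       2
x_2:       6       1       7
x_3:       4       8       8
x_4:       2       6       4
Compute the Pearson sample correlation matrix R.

Step 1 — column means:
  mean(X_1) = (5 + 6 + 4 + 2) / 4 = 17/4 = 4.25
  mean(X_2) = (7 + 1 + 8 + 6) / 4 = 22/4 = 5.5
  mean(X_3) = (2 + 7 + 8 + 4) / 4 = 21/4 = 5.25

Step 2 — sample variances and covariances s[i,j] = (1/(n-1)) · Σ_k (x_{k,i} - mean_i) · (x_{k,j} - mean_j), with n-1 = 3:
  s[X_1,X_1] = ((0.75)·(0.75) + (1.75)·(1.75) + (-0.25)·(-0.25) + (-2.25)·(-2.25)) / 3 = 8.75/3 = 2.9167
  s[X_1,X_2] = ((0.75)·(1.5) + (1.75)·(-4.5) + (-0.25)·(2.5) + (-2.25)·(0.5)) / 3 = -8.5/3 = -2.8333
  s[X_1,X_3] = ((0.75)·(-3.25) + (1.75)·(1.75) + (-0.25)·(2.75) + (-2.25)·(-1.25)) / 3 = 2.75/3 = 0.9167
  s[X_2,X_2] = ((1.5)·(1.5) + (-4.5)·(-4.5) + (2.5)·(2.5) + (0.5)·(0.5)) / 3 = 29/3 = 9.6667
  s[X_2,X_3] = ((1.5)·(-3.25) + (-4.5)·(1.75) + (2.5)·(2.75) + (0.5)·(-1.25)) / 3 = -6.5/3 = -2.1667
  s[X_3,X_3] = ((-3.25)·(-3.25) + (1.75)·(1.75) + (2.75)·(2.75) + (-1.25)·(-1.25)) / 3 = 22.75/3 = 7.5833
  Sample standard deviations s_i = √(s[i,i]):
  s(X_1) = √(2.9167) = 1.7078
  s(X_2) = √(9.6667) = 3.1091
  s(X_3) = √(7.5833) = 2.7538

Step 3 — r_{ij} = s_{ij} / (s_i · s_j):
  r[X_1,X_1] = 1 (diagonal).
  r[X_1,X_2] = -2.8333 / (1.7078 · 3.1091) = -2.8333 / 5.3098 = -0.5336
  r[X_1,X_3] = 0.9167 / (1.7078 · 2.7538) = 0.9167 / 4.703 = 0.1949
  r[X_2,X_2] = 1 (diagonal).
  r[X_2,X_3] = -2.1667 / (3.1091 · 2.7538) = -2.1667 / 8.5619 = -0.2531
  r[X_3,X_3] = 1 (diagonal).

R is symmetric with unit diagonal. Assembling:

R = [[1, -0.5336, 0.1949],
 [-0.5336, 1, -0.2531],
 [0.1949, -0.2531, 1]]


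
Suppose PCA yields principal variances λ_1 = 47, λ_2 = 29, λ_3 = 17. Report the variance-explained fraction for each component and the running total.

Step 1 — total variance = trace(Sigma) = Σ λ_i = 47 + 29 + 17 = 93.

Step 2 — fraction explained by component i = λ_i / Σ λ:
  PC1: 47/93 = 0.5054
  PC2: 29/93 = 0.3118
  PC3: 17/93 = 0.1828

Step 3 — cumulative fraction after k components = (λ_1 + ... + λ_k) / Σ λ:
  k = 1: 47/93 = 0.5054
  k = 2: (47 + 29)/93 = 76/93 = 0.8172
  k = 3: (47 + 29 + 17)/93 = 93/93 = 1

Summary (fraction, with percent):

explained: PC1 0.5054 (50.54%), PC2 0.3118 (31.18%), PC3 0.1828 (18.28%);  cumulative: 0.5054, 0.8172, 1


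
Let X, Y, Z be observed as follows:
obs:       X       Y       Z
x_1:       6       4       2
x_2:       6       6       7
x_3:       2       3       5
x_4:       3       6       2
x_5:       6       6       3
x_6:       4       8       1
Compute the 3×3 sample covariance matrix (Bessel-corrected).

Step 1 — column means:
  mean(X) = (6 + 6 + 2 + 3 + 6 + 4) / 6 = 27/6 = 4.5
  mean(Y) = (4 + 6 + 3 + 6 + 6 + 8) / 6 = 33/6 = 5.5
  mean(Z) = (2 + 7 + 5 + 2 + 3 + 1) / 6 = 20/6 = 3.3333

Step 2 — sample covariance S[i,j] = (1/(n-1)) · Σ_k (x_{k,i} - mean_i) · (x_{k,j} - mean_j), with n-1 = 5.
  S[X,X] = ((1.5)·(1.5) + (1.5)·(1.5) + (-2.5)·(-2.5) + (-1.5)·(-1.5) + (1.5)·(1.5) + (-0.5)·(-0.5)) / 5 = 15.5/5 = 3.1
  S[X,Y] = ((1.5)·(-1.5) + (1.5)·(0.5) + (-2.5)·(-2.5) + (-1.5)·(0.5) + (1.5)·(0.5) + (-0.5)·(2.5)) / 5 = 3.5/5 = 0.7
  S[X,Z] = ((1.5)·(-1.3333) + (1.5)·(3.6667) + (-2.5)·(1.6667) + (-1.5)·(-1.3333) + (1.5)·(-0.3333) + (-0.5)·(-2.3333)) / 5 = 2/5 = 0.4
  S[Y,Y] = ((-1.5)·(-1.5) + (0.5)·(0.5) + (-2.5)·(-2.5) + (0.5)·(0.5) + (0.5)·(0.5) + (2.5)·(2.5)) / 5 = 15.5/5 = 3.1
  S[Y,Z] = ((-1.5)·(-1.3333) + (0.5)·(3.6667) + (-2.5)·(1.6667) + (0.5)·(-1.3333) + (0.5)·(-0.3333) + (2.5)·(-2.3333)) / 5 = -7/5 = -1.4
  S[Z,Z] = ((-1.3333)·(-1.3333) + (3.6667)·(3.6667) + (1.6667)·(1.6667) + (-1.3333)·(-1.3333) + (-0.3333)·(-0.3333) + (-2.3333)·(-2.3333)) / 5 = 25.3333/5 = 5.0667

S is symmetric (S[j,i] = S[i,j]). Assembling:

S = [[3.1, 0.7, 0.4],
 [0.7, 3.1, -1.4],
 [0.4, -1.4, 5.0667]]


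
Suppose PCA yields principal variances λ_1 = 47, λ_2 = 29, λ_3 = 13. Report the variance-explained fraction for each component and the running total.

Step 1 — total variance = trace(Sigma) = Σ λ_i = 47 + 29 + 13 = 89.

Step 2 — fraction explained by component i = λ_i / Σ λ:
  PC1: 47/89 = 0.5281
  PC2: 29/89 = 0.3258
  PC3: 13/89 = 0.1461

Step 3 — cumulative fraction after k components = (λ_1 + ... + λ_k) / Σ λ:
  k = 1: 47/89 = 0.5281
  k = 2: (47 + 29)/89 = 76/89 = 0.8539
  k = 3: (47 + 29 + 13)/89 = 89/89 = 1

Summary (fraction, with percent):

explained: PC1 0.5281 (52.81%), PC2 0.3258 (32.58%), PC3 0.1461 (14.61%);  cumulative: 0.5281, 0.8539, 1


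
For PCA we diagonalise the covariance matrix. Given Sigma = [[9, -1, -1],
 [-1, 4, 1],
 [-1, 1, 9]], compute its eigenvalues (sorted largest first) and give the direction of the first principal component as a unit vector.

Step 1 — characteristic polynomial p(λ) = det(λI - Sigma) = λ³ - tr·λ² + c_1·λ - det, where tr = trace, c_1 = sum of the principal 2×2 minors, det = det(Sigma):
  tr = 9 + 4 + 9 = 22,
  c_1 = (9·4 - (-1)²) + (9·9 - (-1)²) + (4·9 - (1)²) = 35 + 80 + 35 = 150,
  det = 9·(4·9 - (1)²) - (-1)·((-1)·9 - (1)·(-1)) + (-1)·((-1)·(1) - 4·(-1)) = 9·(35) - (-1)·(-8) + (-1)·(3) = 304.
  So p(λ) = λ³ - 22λ² + 150λ - 304.
Step 2 — look for an integer root (rational root theorem: any rational root is an integer divisor of 304). Testing λ = 8:
  p(8) = 512 - 1408 + 1200 - 304 = 0  ✓
  Dividing out (λ - 8): p(λ) = (λ - 8)(λ² - 14λ + 38).
Step 3 — remaining eigenvalues from the quadratic λ² - 14λ + 38 = 0:
  Δ = 14² - 4·38 = 196 - 152 = 44,  λ = (14 ± √44)/2 = (14 ± 6.6332)/2 ≈ 10.3166 or 3.6834.
  Sorted: λ_1 = 10.3166,  λ_2 = 8,  λ_3 = 3.6834  (check: sum = 22 = tr ✓).

Step 4 — unit eigenvector for λ_1 ≈ 10.3166: v spans the null space of (Sigma - λ_1 I), whose rows are
  r_1 = (-1.3166, -1, -1),  r_2 = (-1, -6.3166, 1),  r_3 = (-1, 1, -1.3166).
  v is orthogonal to every row, so take v ∝ r_1 × r_2 = ((-1)·(1) - (-1)·(-6.3166), (-1)·(-1) - (-1.3166)·(1), (-1.3166)·(-6.3166) - (-1)·(-1)) ≈ (-7.3166, 2.3166, 7.3166).
  Rescale (multiply by -1 so the first nonzero entry is positive): u = (7.3166, -2.3166, -7.3166).
  ||u|| = √((7.3166)² + (-2.3166)² + (-7.3166)²) = √(112.4327) ≈ 10.6034,  v_1 = u/||u|| ≈ (0.69, -0.2185, -0.69) (||v_1|| = 1).

λ_1 = 10.3166,  λ_2 = 8,  λ_3 = 3.6834;  v_1 ≈ (0.69, -0.2185, -0.69)


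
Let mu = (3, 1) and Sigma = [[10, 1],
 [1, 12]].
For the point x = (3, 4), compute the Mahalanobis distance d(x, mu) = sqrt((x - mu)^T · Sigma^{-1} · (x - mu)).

Step 1 — centre the observation: (x - mu) = (0, 3).

Step 2 — invert Sigma. det(Sigma) = 10·12 - (1)² = 119.
  Sigma^{-1} = (1/det) · [[d, -b], [-b, a]] = [[0.1008, -0.0084],
 [-0.0084, 0.084]].

Step 3 — form the quadratic (x - mu)^T · Sigma^{-1} · (x - mu):
  Sigma^{-1} · (x - mu) = (-0.0252, 0.2521).
  (x - mu)^T · [Sigma^{-1} · (x - mu)] = (0)·(-0.0252) + (3)·(0.2521) = 0.7563.

Step 4 — take square root: d = √(0.7563) ≈ 0.8697.

d(x, mu) = √(0.7563) ≈ 0.8697


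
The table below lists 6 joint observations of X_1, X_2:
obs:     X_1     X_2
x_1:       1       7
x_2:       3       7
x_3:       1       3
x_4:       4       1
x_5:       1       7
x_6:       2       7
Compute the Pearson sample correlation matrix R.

Step 1 — column means:
  mean(X_1) = (1 + 3 + 1 + 4 + 1 + 2) / 6 = 12/6 = 2
  mean(X_2) = (7 + 7 + 3 + 1 + 7 + 7) / 6 = 32/6 = 5.3333

Step 2 — sample variances and covariances s[i,j] = (1/(n-1)) · Σ_k (x_{k,i} - mean_i) · (x_{k,j} - mean_j), with n-1 = 5:
  s[X_1,X_1] = ((-1)·(-1) + (1)·(1) + (-1)·(-1) + (2)·(2) + (-1)·(-1) + (0)·(0)) / 5 = 8/5 = 1.6
  s[X_1,X_2] = ((-1)·(1.6667) + (1)·(1.6667) + (-1)·(-2.3333) + (2)·(-4.3333) + (-1)·(1.6667) + (0)·(1.6667)) / 5 = -8/5 = -1.6
  s[X_2,X_2] = ((1.6667)·(1.6667) + (1.6667)·(1.6667) + (-2.3333)·(-2.3333) + (-4.3333)·(-4.3333) + (1.6667)·(1.6667) + (1.6667)·(1.6667)) / 5 = 35.3333/5 = 7.0667
  Sample standard deviations s_i = √(s[i,i]):
  s(X_1) = √(1.6) = 1.2649
  s(X_2) = √(7.0667) = 2.6583

Step 3 — r_{ij} = s_{ij} / (s_i · s_j):
  r[X_1,X_1] = 1 (diagonal).
  r[X_1,X_2] = -1.6 / (1.2649 · 2.6583) = -1.6 / 3.3625 = -0.4758
  r[X_2,X_2] = 1 (diagonal).

R is symmetric with unit diagonal. Assembling:

R = [[1, -0.4758],
 [-0.4758, 1]]


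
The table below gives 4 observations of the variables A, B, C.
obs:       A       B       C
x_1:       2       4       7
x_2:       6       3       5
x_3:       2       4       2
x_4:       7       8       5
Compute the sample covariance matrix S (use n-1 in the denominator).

Step 1 — column means:
  mean(A) = (2 + 6 + 2 + 7) / 4 = 17/4 = 4.25
  mean(B) = (4 + 3 + 4 + 8) / 4 = 19/4 = 4.75
  mean(C) = (7 + 5 + 2 + 5) / 4 = 19/4 = 4.75

Step 2 — sample covariance S[i,j] = (1/(n-1)) · Σ_k (x_{k,i} - mean_i) · (x_{k,j} - mean_j), with n-1 = 3.
  S[A,A] = ((-2.25)·(-2.25) + (1.75)·(1.75) + (-2.25)·(-2.25) + (2.75)·(2.75)) / 3 = 20.75/3 = 6.9167
  S[A,B] = ((-2.25)·(-0.75) + (1.75)·(-1.75) + (-2.25)·(-0.75) + (2.75)·(3.25)) / 3 = 9.25/3 = 3.0833
  S[A,C] = ((-2.25)·(2.25) + (1.75)·(0.25) + (-2.25)·(-2.75) + (2.75)·(0.25)) / 3 = 2.25/3 = 0.75
  S[B,B] = ((-0.75)·(-0.75) + (-1.75)·(-1.75) + (-0.75)·(-0.75) + (3.25)·(3.25)) / 3 = 14.75/3 = 4.9167
  S[B,C] = ((-0.75)·(2.25) + (-1.75)·(0.25) + (-0.75)·(-2.75) + (3.25)·(0.25)) / 3 = 0.75/3 = 0.25
  S[C,C] = ((2.25)·(2.25) + (0.25)·(0.25) + (-2.75)·(-2.75) + (0.25)·(0.25)) / 3 = 12.75/3 = 4.25

S is symmetric (S[j,i] = S[i,j]). Assembling:

S = [[6.9167, 3.0833, 0.75],
 [3.0833, 4.9167, 0.25],
 [0.75, 0.25, 4.25]]


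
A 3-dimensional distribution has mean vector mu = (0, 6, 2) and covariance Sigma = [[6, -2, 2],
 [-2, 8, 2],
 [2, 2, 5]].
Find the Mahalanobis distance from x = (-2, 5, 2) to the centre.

Step 1 — centre the observation: (x - mu) = (-2, -1, 0).

Step 2 — invert Sigma (cofactor / det for 3×3, or solve directly):
  Sigma^{-1} = [[0.2432, 0.0946, -0.1351],
 [0.0946, 0.1757, -0.1081],
 [-0.1351, -0.1081, 0.2973]].

Step 3 — form the quadratic (x - mu)^T · Sigma^{-1} · (x - mu):
  Sigma^{-1} · (x - mu) = (-0.5811, -0.3649, 0.3784).
  (x - mu)^T · [Sigma^{-1} · (x - mu)] = (-2)·(-0.5811) + (-1)·(-0.3649) + (0)·(0.3784) = 1.527.

Step 4 — take square root: d = √(1.527) ≈ 1.2357.

d(x, mu) = √(1.527) ≈ 1.2357


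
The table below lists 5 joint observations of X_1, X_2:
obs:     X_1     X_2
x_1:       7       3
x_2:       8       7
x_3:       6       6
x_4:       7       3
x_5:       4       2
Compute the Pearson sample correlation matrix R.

Step 1 — column means:
  mean(X_1) = (7 + 8 + 6 + 7 + 4) / 5 = 32/5 = 6.4
  mean(X_2) = (3 + 7 + 6 + 3 + 2) / 5 = 21/5 = 4.2

Step 2 — sample variances and covariances s[i,j] = (1/(n-1)) · Σ_k (x_{k,i} - mean_i) · (x_{k,j} - mean_j), with n-1 = 4:
  s[X_1,X_1] = ((0.6)·(0.6) + (1.6)·(1.6) + (-0.4)·(-0.4) + (0.6)·(0.6) + (-2.4)·(-2.4)) / 4 = 9.2/4 = 2.3
  s[X_1,X_2] = ((0.6)·(-1.2) + (1.6)·(2.8) + (-0.4)·(1.8) + (0.6)·(-1.2) + (-2.4)·(-2.2)) / 4 = 7.6/4 = 1.9
  s[X_2,X_2] = ((-1.2)·(-1.2) + (2.8)·(2.8) + (1.8)·(1.8) + (-1.2)·(-1.2) + (-2.2)·(-2.2)) / 4 = 18.8/4 = 4.7
  Sample standard deviations s_i = √(s[i,i]):
  s(X_1) = √(2.3) = 1.5166
  s(X_2) = √(4.7) = 2.1679

Step 3 — r_{ij} = s_{ij} / (s_i · s_j):
  r[X_1,X_1] = 1 (diagonal).
  r[X_1,X_2] = 1.9 / (1.5166 · 2.1679) = 1.9 / 3.2879 = 0.5779
  r[X_2,X_2] = 1 (diagonal).

R is symmetric with unit diagonal. Assembling:

R = [[1, 0.5779],
 [0.5779, 1]]


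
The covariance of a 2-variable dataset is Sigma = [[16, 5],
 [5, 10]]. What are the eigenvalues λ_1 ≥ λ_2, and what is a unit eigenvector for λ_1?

Step 1 — characteristic polynomial of 2×2 Sigma:
  det(Sigma - λI) = λ² - trace · λ + det = 0.
  trace = 16 + 10 = 26, det = 16·10 - (5)² = 135.
Step 2 — discriminant:
  Δ = trace² - 4·det = 676 - 540 = 136.
Step 3 — eigenvalues:
  λ = (trace ± √Δ)/2 = (26 ± 11.6619)/2,
  λ_1 = 18.831,  λ_2 = 7.169.

Step 4 — unit eigenvector for λ_1: solve (Sigma - λ_1 I)v = 0. First row:
  (16 - 18.831)·v_x + (5)·v_y = 0, i.e. (-2.831)·v_x + (5)·v_y = 0,
  so v ∝ (b, λ_1 - a) = (5, 2.831) = u.
  ||u|| = √((5)² + (2.831)²) = √(33.0143) ≈ 5.7458,
  v_1 = u/||u|| ≈ (0.8702, 0.4927) (||v_1|| = 1).

λ_1 = 18.831,  λ_2 = 7.169;  v_1 ≈ (0.8702, 0.4927)


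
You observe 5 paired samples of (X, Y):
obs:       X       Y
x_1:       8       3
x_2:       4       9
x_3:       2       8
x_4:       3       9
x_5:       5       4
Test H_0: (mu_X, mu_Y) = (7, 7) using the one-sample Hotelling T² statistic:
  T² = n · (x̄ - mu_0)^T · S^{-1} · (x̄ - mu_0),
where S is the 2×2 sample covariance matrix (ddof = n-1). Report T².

Step 1 — sample mean vector:
  mean(X) = (8 + 4 + 2 + 3 + 5) / 5 = 22/5 = 4.4
  mean(Y) = (3 + 9 + 8 + 9 + 4) / 5 = 33/5 = 6.6
  x̄ = (4.4, 6.6),  deviation x̄ - mu_0 = (4.4, 6.6) - (7, 7) = (-2.6, -0.4).

Step 2 — sample covariance matrix, S[i,j] = (1/(n-1)) · Σ_k (x_{k,i} - mean_i) · (x_{k,j} - mean_j), divisor n-1 = 4:
  S[X,X] = ((3.6)·(3.6) + (-0.4)·(-0.4) + (-2.4)·(-2.4) + (-1.4)·(-1.4) + (0.6)·(0.6)) / 4 = 21.2/4 = 5.3
  S[X,Y] = ((3.6)·(-3.6) + (-0.4)·(2.4) + (-2.4)·(1.4) + (-1.4)·(2.4) + (0.6)·(-2.6)) / 4 = -22.2/4 = -5.55
  S[Y,Y] = ((-3.6)·(-3.6) + (2.4)·(2.4) + (1.4)·(1.4) + (2.4)·(2.4) + (-2.6)·(-2.6)) / 4 = 33.2/4 = 8.3
  S = [[5.3, -5.55],
 [-5.55, 8.3]].

Step 3 — invert S. det(S) = 5.3·8.3 - (-5.55)² = 13.1875.
  S^{-1} = (1/det) · [[d, -b], [-b, a]] = [[0.6294, 0.4209],
 [0.4209, 0.4019]].

Step 4 — quadratic form (x̄ - mu_0)^T · S^{-1} · (x̄ - mu_0):
  S^{-1} · (x̄ - mu_0) = (-1.8047, -1.255),
  (x̄ - mu_0)^T · [...] = (-2.6)·(-1.8047) + (-0.4)·(-1.255) = 5.1943.

Step 5 — scale by n: T² = 5 · 5.1943 = 25.9716.

T² ≈ 25.9716


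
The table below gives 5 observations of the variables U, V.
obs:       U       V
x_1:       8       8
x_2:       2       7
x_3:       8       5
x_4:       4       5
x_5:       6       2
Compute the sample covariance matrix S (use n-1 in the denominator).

Step 1 — column means:
  mean(U) = (8 + 2 + 8 + 4 + 6) / 5 = 28/5 = 5.6
  mean(V) = (8 + 7 + 5 + 5 + 2) / 5 = 27/5 = 5.4

Step 2 — sample covariance S[i,j] = (1/(n-1)) · Σ_k (x_{k,i} - mean_i) · (x_{k,j} - mean_j), with n-1 = 4.
  S[U,U] = ((2.4)·(2.4) + (-3.6)·(-3.6) + (2.4)·(2.4) + (-1.6)·(-1.6) + (0.4)·(0.4)) / 4 = 27.2/4 = 6.8
  S[U,V] = ((2.4)·(2.6) + (-3.6)·(1.6) + (2.4)·(-0.4) + (-1.6)·(-0.4) + (0.4)·(-3.4)) / 4 = -1.2/4 = -0.3
  S[V,V] = ((2.6)·(2.6) + (1.6)·(1.6) + (-0.4)·(-0.4) + (-0.4)·(-0.4) + (-3.4)·(-3.4)) / 4 = 21.2/4 = 5.3

S is symmetric (S[j,i] = S[i,j]). Assembling:

S = [[6.8, -0.3],
 [-0.3, 5.3]]


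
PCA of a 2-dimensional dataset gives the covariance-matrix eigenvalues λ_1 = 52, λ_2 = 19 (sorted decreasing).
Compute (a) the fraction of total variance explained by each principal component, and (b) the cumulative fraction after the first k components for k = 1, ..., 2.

Step 1 — total variance = trace(Sigma) = Σ λ_i = 52 + 19 = 71.

Step 2 — fraction explained by component i = λ_i / Σ λ:
  PC1: 52/71 = 0.7324
  PC2: 19/71 = 0.2676

Step 3 — cumulative fraction after k components = (λ_1 + ... + λ_k) / Σ λ:
  k = 1: 52/71 = 0.7324
  k = 2: (52 + 19)/71 = 71/71 = 1

Summary (fraction, with percent):

explained: PC1 0.7324 (73.24%), PC2 0.2676 (26.76%);  cumulative: 0.7324, 1


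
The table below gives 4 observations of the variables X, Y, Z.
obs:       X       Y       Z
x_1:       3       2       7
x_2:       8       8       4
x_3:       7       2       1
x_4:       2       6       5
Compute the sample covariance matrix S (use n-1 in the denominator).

Step 1 — column means:
  mean(X) = (3 + 8 + 7 + 2) / 4 = 20/4 = 5
  mean(Y) = (2 + 8 + 2 + 6) / 4 = 18/4 = 4.5
  mean(Z) = (7 + 4 + 1 + 5) / 4 = 17/4 = 4.25

Step 2 — sample covariance S[i,j] = (1/(n-1)) · Σ_k (x_{k,i} - mean_i) · (x_{k,j} - mean_j), with n-1 = 3.
  S[X,X] = ((-2)·(-2) + (3)·(3) + (2)·(2) + (-3)·(-3)) / 3 = 26/3 = 8.6667
  S[X,Y] = ((-2)·(-2.5) + (3)·(3.5) + (2)·(-2.5) + (-3)·(1.5)) / 3 = 6/3 = 2
  S[X,Z] = ((-2)·(2.75) + (3)·(-0.25) + (2)·(-3.25) + (-3)·(0.75)) / 3 = -15/3 = -5
  S[Y,Y] = ((-2.5)·(-2.5) + (3.5)·(3.5) + (-2.5)·(-2.5) + (1.5)·(1.5)) / 3 = 27/3 = 9
  S[Y,Z] = ((-2.5)·(2.75) + (3.5)·(-0.25) + (-2.5)·(-3.25) + (1.5)·(0.75)) / 3 = 1.5/3 = 0.5
  S[Z,Z] = ((2.75)·(2.75) + (-0.25)·(-0.25) + (-3.25)·(-3.25) + (0.75)·(0.75)) / 3 = 18.75/3 = 6.25

S is symmetric (S[j,i] = S[i,j]). Assembling:

S = [[8.6667, 2, -5],
 [2, 9, 0.5],
 [-5, 0.5, 6.25]]


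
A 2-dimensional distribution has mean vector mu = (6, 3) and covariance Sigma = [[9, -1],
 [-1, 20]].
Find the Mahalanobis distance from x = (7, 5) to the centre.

Step 1 — centre the observation: (x - mu) = (1, 2).

Step 2 — invert Sigma. det(Sigma) = 9·20 - (-1)² = 179.
  Sigma^{-1} = (1/det) · [[d, -b], [-b, a]] = [[0.1117, 0.0056],
 [0.0056, 0.0503]].

Step 3 — form the quadratic (x - mu)^T · Sigma^{-1} · (x - mu):
  Sigma^{-1} · (x - mu) = (0.1229, 0.1061).
  (x - mu)^T · [Sigma^{-1} · (x - mu)] = (1)·(0.1229) + (2)·(0.1061) = 0.3352.

Step 4 — take square root: d = √(0.3352) ≈ 0.579.

d(x, mu) = √(0.3352) ≈ 0.579


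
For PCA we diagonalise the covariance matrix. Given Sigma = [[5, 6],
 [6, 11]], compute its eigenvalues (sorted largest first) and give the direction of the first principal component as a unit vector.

Step 1 — characteristic polynomial of 2×2 Sigma:
  det(Sigma - λI) = λ² - trace · λ + det = 0.
  trace = 5 + 11 = 16, det = 5·11 - (6)² = 19.
Step 2 — discriminant:
  Δ = trace² - 4·det = 256 - 76 = 180.
Step 3 — eigenvalues:
  λ = (trace ± √Δ)/2 = (16 ± 13.4164)/2,
  λ_1 = 14.7082,  λ_2 = 1.2918.

Step 4 — unit eigenvector for λ_1: solve (Sigma - λ_1 I)v = 0. First row:
  (5 - 14.7082)·v_x + (6)·v_y = 0, i.e. (-9.7082)·v_x + (6)·v_y = 0,
  so v ∝ (b, λ_1 - a) = (6, 9.7082) = u.
  ||u|| = √((6)² + (9.7082)²) = √(130.2492) ≈ 11.4127,
  v_1 = u/||u|| ≈ (0.5257, 0.8507) (||v_1|| = 1).

λ_1 = 14.7082,  λ_2 = 1.2918;  v_1 ≈ (0.5257, 0.8507)


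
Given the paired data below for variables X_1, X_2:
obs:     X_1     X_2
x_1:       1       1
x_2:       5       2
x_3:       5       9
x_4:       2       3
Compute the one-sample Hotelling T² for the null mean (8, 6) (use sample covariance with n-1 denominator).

Step 1 — sample mean vector:
  mean(X_1) = (1 + 5 + 5 + 2) / 4 = 13/4 = 3.25
  mean(X_2) = (1 + 2 + 9 + 3) / 4 = 15/4 = 3.75
  x̄ = (3.25, 3.75),  deviation x̄ - mu_0 = (3.25, 3.75) - (8, 6) = (-4.75, -2.25).

Step 2 — sample covariance matrix, S[i,j] = (1/(n-1)) · Σ_k (x_{k,i} - mean_i) · (x_{k,j} - mean_j), divisor n-1 = 3:
  S[X_1,X_1] = ((-2.25)·(-2.25) + (1.75)·(1.75) + (1.75)·(1.75) + (-1.25)·(-1.25)) / 3 = 12.75/3 = 4.25
  S[X_1,X_2] = ((-2.25)·(-2.75) + (1.75)·(-1.75) + (1.75)·(5.25) + (-1.25)·(-0.75)) / 3 = 13.25/3 = 4.4167
  S[X_2,X_2] = ((-2.75)·(-2.75) + (-1.75)·(-1.75) + (5.25)·(5.25) + (-0.75)·(-0.75)) / 3 = 38.75/3 = 12.9167
  S = [[4.25, 4.4167],
 [4.4167, 12.9167]].

Step 3 — invert S. det(S) = 4.25·12.9167 - (4.4167)² = 35.3889.
  S^{-1} = (1/det) · [[d, -b], [-b, a]] = [[0.365, -0.1248],
 [-0.1248, 0.1201]].

Step 4 — quadratic form (x̄ - mu_0)^T · S^{-1} · (x̄ - mu_0):
  S^{-1} · (x̄ - mu_0) = (-1.4529, 0.3226),
  (x̄ - mu_0)^T · [...] = (-4.75)·(-1.4529) + (-2.25)·(0.3226) = 6.1754.

Step 5 — scale by n: T² = 4 · 6.1754 = 24.7017.

T² ≈ 24.7017


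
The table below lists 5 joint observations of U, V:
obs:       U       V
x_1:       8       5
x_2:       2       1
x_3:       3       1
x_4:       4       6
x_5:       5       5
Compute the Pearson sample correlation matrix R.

Step 1 — column means:
  mean(U) = (8 + 2 + 3 + 4 + 5) / 5 = 22/5 = 4.4
  mean(V) = (5 + 1 + 1 + 6 + 5) / 5 = 18/5 = 3.6

Step 2 — sample variances and covariances s[i,j] = (1/(n-1)) · Σ_k (x_{k,i} - mean_i) · (x_{k,j} - mean_j), with n-1 = 4:
  s[U,U] = ((3.6)·(3.6) + (-2.4)·(-2.4) + (-1.4)·(-1.4) + (-0.4)·(-0.4) + (0.6)·(0.6)) / 4 = 21.2/4 = 5.3
  s[U,V] = ((3.6)·(1.4) + (-2.4)·(-2.6) + (-1.4)·(-2.6) + (-0.4)·(2.4) + (0.6)·(1.4)) / 4 = 14.8/4 = 3.7
  s[V,V] = ((1.4)·(1.4) + (-2.6)·(-2.6) + (-2.6)·(-2.6) + (2.4)·(2.4) + (1.4)·(1.4)) / 4 = 23.2/4 = 5.8
  Sample standard deviations s_i = √(s[i,i]):
  s(U) = √(5.3) = 2.3022
  s(V) = √(5.8) = 2.4083

Step 3 — r_{ij} = s_{ij} / (s_i · s_j):
  r[U,U] = 1 (diagonal).
  r[U,V] = 3.7 / (2.3022 · 2.4083) = 3.7 / 5.5444 = 0.6673
  r[V,V] = 1 (diagonal).

R is symmetric with unit diagonal. Assembling:

R = [[1, 0.6673],
 [0.6673, 1]]


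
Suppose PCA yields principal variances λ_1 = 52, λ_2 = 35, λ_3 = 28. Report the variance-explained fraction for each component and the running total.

Step 1 — total variance = trace(Sigma) = Σ λ_i = 52 + 35 + 28 = 115.

Step 2 — fraction explained by component i = λ_i / Σ λ:
  PC1: 52/115 = 0.4522
  PC2: 35/115 = 0.3043
  PC3: 28/115 = 0.2435

Step 3 — cumulative fraction after k components = (λ_1 + ... + λ_k) / Σ λ:
  k = 1: 52/115 = 0.4522
  k = 2: (52 + 35)/115 = 87/115 = 0.7565
  k = 3: (52 + 35 + 28)/115 = 115/115 = 1

Summary (fraction, with percent):

explained: PC1 0.4522 (45.22%), PC2 0.3043 (30.43%), PC3 0.2435 (24.35%);  cumulative: 0.4522, 0.7565, 1


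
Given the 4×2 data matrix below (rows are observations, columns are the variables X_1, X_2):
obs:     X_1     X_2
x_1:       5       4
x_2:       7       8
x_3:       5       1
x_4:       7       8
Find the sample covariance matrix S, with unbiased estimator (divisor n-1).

Step 1 — column means:
  mean(X_1) = (5 + 7 + 5 + 7) / 4 = 24/4 = 6
  mean(X_2) = (4 + 8 + 1 + 8) / 4 = 21/4 = 5.25

Step 2 — sample covariance S[i,j] = (1/(n-1)) · Σ_k (x_{k,i} - mean_i) · (x_{k,j} - mean_j), with n-1 = 3.
  S[X_1,X_1] = ((-1)·(-1) + (1)·(1) + (-1)·(-1) + (1)·(1)) / 3 = 4/3 = 1.3333
  S[X_1,X_2] = ((-1)·(-1.25) + (1)·(2.75) + (-1)·(-4.25) + (1)·(2.75)) / 3 = 11/3 = 3.6667
  S[X_2,X_2] = ((-1.25)·(-1.25) + (2.75)·(2.75) + (-4.25)·(-4.25) + (2.75)·(2.75)) / 3 = 34.75/3 = 11.5833

S is symmetric (S[j,i] = S[i,j]). Assembling:

S = [[1.3333, 3.6667],
 [3.6667, 11.5833]]


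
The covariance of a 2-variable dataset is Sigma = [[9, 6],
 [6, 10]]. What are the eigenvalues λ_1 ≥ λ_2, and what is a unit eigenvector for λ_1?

Step 1 — characteristic polynomial of 2×2 Sigma:
  det(Sigma - λI) = λ² - trace · λ + det = 0.
  trace = 9 + 10 = 19, det = 9·10 - (6)² = 54.
Step 2 — discriminant:
  Δ = trace² - 4·det = 361 - 216 = 145.
Step 3 — eigenvalues:
  λ = (trace ± √Δ)/2 = (19 ± 12.0416)/2,
  λ_1 = 15.5208,  λ_2 = 3.4792.

Step 4 — unit eigenvector for λ_1: solve (Sigma - λ_1 I)v = 0. First row:
  (9 - 15.5208)·v_x + (6)·v_y = 0, i.e. (-6.5208)·v_x + (6)·v_y = 0,
  so v ∝ (b, λ_1 - a) = (6, 6.5208) = u.
  ||u|| = √((6)² + (6.5208)²) = √(78.5208) ≈ 8.8612,
  v_1 = u/||u|| ≈ (0.6771, 0.7359) (||v_1|| = 1).

λ_1 = 15.5208,  λ_2 = 3.4792;  v_1 ≈ (0.6771, 0.7359)


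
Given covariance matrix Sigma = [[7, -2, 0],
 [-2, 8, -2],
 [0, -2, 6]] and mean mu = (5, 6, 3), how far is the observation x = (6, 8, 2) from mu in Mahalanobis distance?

Step 1 — centre the observation: (x - mu) = (1, 2, -1).

Step 2 — invert Sigma (cofactor / det for 3×3, or solve directly):
  Sigma^{-1} = [[0.1549, 0.0423, 0.0141],
 [0.0423, 0.1479, 0.0493],
 [0.0141, 0.0493, 0.1831]].

Step 3 — form the quadratic (x - mu)^T · Sigma^{-1} · (x - mu):
  Sigma^{-1} · (x - mu) = (0.2254, 0.2887, -0.0704).
  (x - mu)^T · [Sigma^{-1} · (x - mu)] = (1)·(0.2254) + (2)·(0.2887) + (-1)·(-0.0704) = 0.8732.

Step 4 — take square root: d = √(0.8732) ≈ 0.9345.

d(x, mu) = √(0.8732) ≈ 0.9345


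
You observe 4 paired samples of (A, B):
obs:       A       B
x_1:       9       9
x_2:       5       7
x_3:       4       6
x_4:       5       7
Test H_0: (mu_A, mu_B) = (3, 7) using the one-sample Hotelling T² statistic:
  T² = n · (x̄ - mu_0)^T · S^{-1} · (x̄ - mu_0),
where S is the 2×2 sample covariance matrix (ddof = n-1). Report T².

Step 1 — sample mean vector:
  mean(A) = (9 + 5 + 4 + 5) / 4 = 23/4 = 5.75
  mean(B) = (9 + 7 + 6 + 7) / 4 = 29/4 = 7.25
  x̄ = (5.75, 7.25),  deviation x̄ - mu_0 = (5.75, 7.25) - (3, 7) = (2.75, 0.25).

Step 2 — sample covariance matrix, S[i,j] = (1/(n-1)) · Σ_k (x_{k,i} - mean_i) · (x_{k,j} - mean_j), divisor n-1 = 3:
  S[A,A] = ((3.25)·(3.25) + (-0.75)·(-0.75) + (-1.75)·(-1.75) + (-0.75)·(-0.75)) / 3 = 14.75/3 = 4.9167
  S[A,B] = ((3.25)·(1.75) + (-0.75)·(-0.25) + (-1.75)·(-1.25) + (-0.75)·(-0.25)) / 3 = 8.25/3 = 2.75
  S[B,B] = ((1.75)·(1.75) + (-0.25)·(-0.25) + (-1.25)·(-1.25) + (-0.25)·(-0.25)) / 3 = 4.75/3 = 1.5833
  S = [[4.9167, 2.75],
 [2.75, 1.5833]].

Step 3 — invert S. det(S) = 4.9167·1.5833 - (2.75)² = 0.2222.
  S^{-1} = (1/det) · [[d, -b], [-b, a]] = [[7.125, -12.375],
 [-12.375, 22.125]].

Step 4 — quadratic form (x̄ - mu_0)^T · S^{-1} · (x̄ - mu_0):
  S^{-1} · (x̄ - mu_0) = (16.5, -28.5),
  (x̄ - mu_0)^T · [...] = (2.75)·(16.5) + (0.25)·(-28.5) = 38.25.

Step 5 — scale by n: T² = 4 · 38.25 = 153.

T² ≈ 153
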